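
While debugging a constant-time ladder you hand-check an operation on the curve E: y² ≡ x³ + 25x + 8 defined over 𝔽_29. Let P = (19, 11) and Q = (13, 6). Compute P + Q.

(13, 23)

(19, 11) + (13, 6). λ = (6 - 11)/(13 - 19) ≡ 24/23 mod 29. 23⁻¹ ≡ 24 (mod 29) since 23·24 = 552 ≡ 1, so λ ≡ 25.
  x = λ² - 19 - 13 = 625 - 32 ≡ 13; y = λ·(19 - 13) - 11 ≡ 23. → (13, 23)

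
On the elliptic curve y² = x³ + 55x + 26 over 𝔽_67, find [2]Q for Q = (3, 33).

(18, 58)

tangent at (3, 33): λ = (3·3² + 55)/(2·33) ≡ 15/66. 66⁻¹ ≡ 66 (mod 67), so λ ≡ 15·66 ≡ 52.
  x = λ² - 3 - 3 = 2704 - 6 ≡ 18; y = λ·(3 - 18) - 33 ≡ 58. → (18, 58)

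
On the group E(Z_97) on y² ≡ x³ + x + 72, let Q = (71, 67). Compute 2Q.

(49, 20)

tangent at (71, 67): λ = (3·71² + 1)/(2·67) ≡ 89/37. 37⁻¹ ≡ 21 (mod 97) since 37·21 = 777 ≡ 1, so λ ≡ 89·21 ≡ 26.
  x = λ² - 71 - 71 = 676 - 142 ≡ 49; y = λ·(71 - 49) - 67 ≡ 20. → (49, 20)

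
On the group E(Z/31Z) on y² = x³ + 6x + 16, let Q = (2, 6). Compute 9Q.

Double-and-add on 9 = (1001)₂. Start with Q = (2, 6) for the leading 1-bit.
double: tangent at (2, 6): λ = (3·2² + 6)/(2·6) ≡ 18/12. 12⁻¹ ≡ 13 (mod 31), so λ ≡ 18·13 ≡ 17.
  x = λ² - 2 - 2 = 289 - 4 ≡ 6; y = λ·(2 - 6) - 6 ≡ 19. → (6, 19)
double: tangent at (6, 19): λ = (3·6² + 6)/(2·19) ≡ 21/7. 7⁻¹ ≡ 9 (mod 31) since 7·9 = 63 ≡ 1, so λ ≡ 21·9 ≡ 3.
  x = λ² - 6 - 6 = 9 - 12 ≡ 28; y = λ·(6 - 28) - 19 ≡ 8. → (28, 8)
double: tangent at (28, 8): λ = (3·28² + 6)/(2·8) ≡ 2/16. 16⁻¹ ≡ 2 (mod 31), so λ ≡ 2·2 ≡ 4.
  x = λ² - 28 - 28 = 16 - 56 ≡ 22; y = λ·(28 - 22) - 8 ≡ 16. → (22, 16)
add Q: (22, 16) + (2, 6). λ = (6 - 16)/(2 - 22) ≡ 21/11 mod 31. 11⁻¹ ≡ 17 (mod 31) since 11·17 = 187 ≡ 1, so λ ≡ 16.
  x = λ² - 22 - 2 = 256 - 24 ≡ 15; y = λ·(22 - 15) - 16 ≡ 3. → (15, 3)

(15, 3)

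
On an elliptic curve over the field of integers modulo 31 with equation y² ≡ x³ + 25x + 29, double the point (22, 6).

tangent at (22, 6): λ = (3·22² + 25)/(2·6) ≡ 20/12. 12⁻¹ ≡ 13 (mod 31), so λ ≡ 20·13 ≡ 12.
  x = λ² - 22 - 22 = 144 - 44 ≡ 7; y = λ·(22 - 7) - 6 ≡ 19. → (7, 19)

(7, 19)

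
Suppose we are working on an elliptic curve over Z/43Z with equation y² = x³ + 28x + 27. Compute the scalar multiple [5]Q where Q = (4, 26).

(36, 2)

Double-and-add on 5 = (101)₂. Start with Q = (4, 26) for the leading 1-bit.
double: tangent at (4, 26): λ = (3·4² + 28)/(2·26) ≡ 33/9. 9⁻¹ ≡ 24 (mod 43) since 9·24 = 216 ≡ 1, so λ ≡ 33·24 ≡ 18.
  x = λ² - 4 - 4 = 324 - 8 ≡ 15; y = λ·(4 - 15) - 26 ≡ 34. → (15, 34)
double: tangent at (15, 34): λ = (3·15² + 28)/(2·34) ≡ 15/25. 25⁻¹ ≡ 31 (mod 43) since 25·31 = 775 ≡ 1, so λ ≡ 15·31 ≡ 35.
  x = λ² - 15 - 15 = 1225 - 30 ≡ 34; y = λ·(15 - 34) - 34 ≡ 32. → (34, 32)
add Q: (34, 32) + (4, 26). λ = (26 - 32)/(4 - 34) ≡ 37/13 mod 43. 13⁻¹ ≡ 10 (mod 43), so λ ≡ 26.
  x = λ² - 34 - 4 = 676 - 38 ≡ 36; y = λ·(34 - 36) - 32 ≡ 2. → (36, 2)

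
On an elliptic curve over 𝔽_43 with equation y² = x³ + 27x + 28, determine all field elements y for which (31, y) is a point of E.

x³ + 27x + 28 = 30656 ≡ 40 (mod 43).
Square roots of 40 mod 43: 13 and 30 (since 13² = 169 ≡ 40).

13, 30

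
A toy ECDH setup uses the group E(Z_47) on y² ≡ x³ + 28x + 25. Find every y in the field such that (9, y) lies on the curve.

none

x³ + 28x + 25 = 1006 ≡ 19 (mod 47).
19 is a non-residue mod 47; no y exists.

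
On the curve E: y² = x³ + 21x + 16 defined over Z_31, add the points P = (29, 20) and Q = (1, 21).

(29, 20) + (1, 21). λ = (21 - 20)/(1 - 29) ≡ 1/3 mod 31. 3⁻¹ ≡ 21 (mod 31) since 3·21 = 63 ≡ 1, so λ ≡ 21.
  x = λ² - 29 - 1 = 441 - 30 ≡ 8; y = λ·(29 - 8) - 20 ≡ 18. → (8, 18)

(8, 18)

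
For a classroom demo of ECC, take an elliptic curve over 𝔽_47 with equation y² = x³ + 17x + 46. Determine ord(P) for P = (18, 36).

2P: tangent at (18, 36): λ = (3·18² + 17)/(2·36) ≡ 2/25. 25⁻¹ ≡ 32 (mod 47) since 25·32 = 800 ≡ 1, so λ ≡ 2·32 ≡ 17.
  x = λ² - 18 - 18 = 289 - 36 ≡ 18; y = λ·(18 - 18) - 36 ≡ 11. → (18, 11)
3P: (18, 11) + (18, 36): same x and y₁ ≡ -y₂, so the sum is O.
3P = O, so the order is 3.

3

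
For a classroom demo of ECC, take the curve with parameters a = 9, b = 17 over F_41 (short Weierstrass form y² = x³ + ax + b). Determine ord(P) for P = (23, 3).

2P: tangent at (23, 3): λ = (3·23² + 9)/(2·3) ≡ 38/6. 6⁻¹ ≡ 7 (mod 41) since 6·7 = 42 ≡ 1, so λ ≡ 38·7 ≡ 20.
  x = λ² - 23 - 23 = 400 - 46 ≡ 26; y = λ·(23 - 26) - 3 ≡ 19. → (26, 19)
3P: (26, 19) + (23, 3). λ = (3 - 19)/(23 - 26) ≡ 25/38 mod 41. 38⁻¹ ≡ 27 (mod 41), so λ ≡ 19.
  x = λ² - 26 - 23 = 361 - 49 ≡ 25; y = λ·(26 - 25) - 19 ≡ 0. → (25, 0)
4P: (25, 0) + (23, 3). λ = (3 - 0)/(23 - 25) ≡ 3/39 mod 41. 39⁻¹ ≡ 20 (mod 41) since 39·20 = 780 ≡ 1, so λ ≡ 19.
  x = λ² - 25 - 23 = 361 - 48 ≡ 26; y = λ·(25 - 26) - 0 ≡ 22. → (26, 22)
5P: (26, 22) + (23, 3). λ = (3 - 22)/(23 - 26) ≡ 22/38 mod 41. 38⁻¹ ≡ 27 (mod 41), so λ ≡ 20.
  x = λ² - 26 - 23 = 400 - 49 ≡ 23; y = λ·(26 - 23) - 22 ≡ 38. → (23, 38)
6P: (23, 38) + (23, 3): same x and y₁ ≡ -y₂, so the sum is the point at infinity.
6P = the point at infinity, so the order is 6.

6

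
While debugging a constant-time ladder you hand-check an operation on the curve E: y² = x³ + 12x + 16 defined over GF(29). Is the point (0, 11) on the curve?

no

y² = 11² ≡ 5; x³ + 12x + 16 = 16 ≡ 16 (mod 29). 5 ≠ 16.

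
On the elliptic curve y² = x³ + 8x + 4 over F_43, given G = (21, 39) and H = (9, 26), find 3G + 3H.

(6, 28)

First 3G:
Repeated addition: build up to 3G.
2G: tangent at (21, 39): λ = (3·21² + 8)/(2·39) ≡ 41/35. 35⁻¹ ≡ 16 (mod 43) since 35·16 = 560 ≡ 1, so λ ≡ 41·16 ≡ 11.
  x = λ² - 21 - 21 = 121 - 42 ≡ 36; y = λ·(21 - 36) - 39 ≡ 11. → (36, 11)
3G: (36, 11) + (21, 39). λ = (39 - 11)/(21 - 36) ≡ 28/28 mod 43. 28⁻¹ ≡ 20 (mod 43), so λ ≡ 1.
  x = λ² - 36 - 21 = 1 - 57 ≡ 30; y = λ·(36 - 30) - 11 ≡ 38. → (30, 38)
3G = (30, 38).
Next 3H:
Repeated addition: build up to 3H.
2H: tangent at (9, 26): λ = (3·9² + 8)/(2·26) ≡ 36/9. 9⁻¹ ≡ 24 (mod 43), so λ ≡ 36·24 ≡ 4.
  x = λ² - 9 - 9 = 16 - 18 ≡ 41; y = λ·(9 - 41) - 26 ≡ 18. → (41, 18)
3H: (41, 18) + (9, 26). λ = (26 - 18)/(9 - 41) ≡ 8/11 mod 43. 11⁻¹ ≡ 4 (mod 43) since 11·4 = 44 ≡ 1, so λ ≡ 32.
  x = λ² - 41 - 9 = 1024 - 50 ≡ 28; y = λ·(41 - 28) - 18 ≡ 11. → (28, 11)
3H = (28, 11).
Finally 3G + 3H:
(30, 38) + (28, 11). λ = (11 - 38)/(28 - 30) ≡ 16/41 mod 43. 41⁻¹ ≡ 21 (mod 43), so λ ≡ 35.
  x = λ² - 30 - 28 = 1225 - 58 ≡ 6; y = λ·(30 - 6) - 38 ≡ 28. → (6, 28)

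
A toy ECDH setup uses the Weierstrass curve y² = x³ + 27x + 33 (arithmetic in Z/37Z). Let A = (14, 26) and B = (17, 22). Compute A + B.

(16, 26)

(14, 26) + (17, 22). λ = (22 - 26)/(17 - 14) ≡ 33/3 mod 37. 3⁻¹ ≡ 25 (mod 37), so λ ≡ 11.
  x = λ² - 14 - 17 = 121 - 31 ≡ 16; y = λ·(14 - 16) - 26 ≡ 26. → (16, 26)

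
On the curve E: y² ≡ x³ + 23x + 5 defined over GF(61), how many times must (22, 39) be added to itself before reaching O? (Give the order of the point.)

2P: tangent at (22, 39): λ = (3·22² + 23)/(2·39) ≡ 11/17. 17⁻¹ ≡ 18 (mod 61), so λ ≡ 11·18 ≡ 15.
  x = λ² - 22 - 22 = 225 - 44 ≡ 59; y = λ·(22 - 59) - 39 ≡ 16. → (59, 16)
3P: (59, 16) + (22, 39). λ = (39 - 16)/(22 - 59) ≡ 23/24 mod 61. 24⁻¹ ≡ 28 (mod 61) since 24·28 = 672 ≡ 1, so λ ≡ 34.
  x = λ² - 59 - 22 = 1156 - 81 ≡ 38; y = λ·(59 - 38) - 16 ≡ 27. → (38, 27)
4P: (38, 27) + (22, 39). λ = (39 - 27)/(22 - 38) ≡ 12/45 mod 61. 45⁻¹ ≡ 19 (mod 61), so λ ≡ 45.
  x = λ² - 38 - 22 = 2025 - 60 ≡ 13; y = λ·(38 - 13) - 27 ≡ 0. → (13, 0)
5P: (13, 0) + (22, 39). λ = (39 - 0)/(22 - 13) ≡ 39/9 mod 61. 9⁻¹ ≡ 34 (mod 61), so λ ≡ 45.
  x = λ² - 13 - 22 = 2025 - 35 ≡ 38; y = λ·(13 - 38) - 0 ≡ 34. → (38, 34)
6P: (38, 34) + (22, 39). λ = (39 - 34)/(22 - 38) ≡ 5/45 mod 61. 45⁻¹ ≡ 19 (mod 61), so λ ≡ 34.
  x = λ² - 38 - 22 = 1156 - 60 ≡ 59; y = λ·(38 - 59) - 34 ≡ 45. → (59, 45)
7P: (59, 45) + (22, 39). λ = (39 - 45)/(22 - 59) ≡ 55/24 mod 61. 24⁻¹ ≡ 28 (mod 61) since 24·28 = 672 ≡ 1, so λ ≡ 15.
  x = λ² - 59 - 22 = 225 - 81 ≡ 22; y = λ·(59 - 22) - 45 ≡ 22. → (22, 22)
8P: (22, 22) + (22, 39): same x and y₁ ≡ -y₂, so the sum is O.
8P = O, so the order is 8.

8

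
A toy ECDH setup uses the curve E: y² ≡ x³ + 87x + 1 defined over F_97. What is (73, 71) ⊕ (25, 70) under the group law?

(73, 71) + (25, 70). λ = (70 - 71)/(25 - 73) ≡ 96/49 mod 97. 49⁻¹ ≡ 2 (mod 97), so λ ≡ 95.
  x = λ² - 73 - 25 = 9025 - 98 ≡ 3; y = λ·(73 - 3) - 71 ≡ 80. → (3, 80)

(3, 80)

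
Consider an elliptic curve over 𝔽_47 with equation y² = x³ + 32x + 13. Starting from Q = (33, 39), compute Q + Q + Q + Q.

(11, 45)

Double-and-add on 4 = (100)₂. Start with Q = (33, 39) for the leading 1-bit.
double: tangent at (33, 39): λ = (3·33² + 32)/(2·39) ≡ 9/31. 31⁻¹ ≡ 44 (mod 47) since 31·44 = 1364 ≡ 1, so λ ≡ 9·44 ≡ 20.
  x = λ² - 33 - 33 = 400 - 66 ≡ 5; y = λ·(33 - 5) - 39 ≡ 4. → (5, 4)
double: tangent at (5, 4): λ = (3·5² + 32)/(2·4) ≡ 13/8. 8⁻¹ ≡ 6 (mod 47), so λ ≡ 13·6 ≡ 31.
  x = λ² - 5 - 5 = 961 - 10 ≡ 11; y = λ·(5 - 11) - 4 ≡ 45. → (11, 45)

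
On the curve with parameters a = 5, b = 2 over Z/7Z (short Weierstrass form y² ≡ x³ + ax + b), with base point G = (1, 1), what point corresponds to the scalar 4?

Double-and-add on 4 = (100)₂. Start with G = (1, 1) for the leading 1-bit.
double: tangent at (1, 1): λ = (3·1² + 5)/(2·1) ≡ 1/2. 2⁻¹ ≡ 4 (mod 7) since 2·4 = 8 ≡ 1, so λ ≡ 1·4 ≡ 4.
  x = λ² - 1 - 1 = 16 - 2 ≡ 0; y = λ·(1 - 0) - 1 ≡ 3. → (0, 3)
double: tangent at (0, 3): λ = (3·0² + 5)/(2·3) ≡ 5/6. 6⁻¹ ≡ 6 (mod 7), so λ ≡ 5·6 ≡ 2.
  x = λ² - 0 - 0 = 4 - 0 ≡ 4; y = λ·(0 - 4) - 3 ≡ 3. → (4, 3)

(4, 3)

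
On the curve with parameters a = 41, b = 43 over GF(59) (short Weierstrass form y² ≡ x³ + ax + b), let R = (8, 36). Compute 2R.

(5, 45)

tangent at (8, 36): λ = (3·8² + 41)/(2·36) ≡ 56/13. 13⁻¹ ≡ 50 (mod 59), so λ ≡ 56·50 ≡ 27.
  x = λ² - 8 - 8 = 729 - 16 ≡ 5; y = λ·(8 - 5) - 36 ≡ 45. → (5, 45)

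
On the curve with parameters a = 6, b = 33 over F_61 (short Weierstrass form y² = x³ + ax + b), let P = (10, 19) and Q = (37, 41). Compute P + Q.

(56, 0)

(10, 19) + (37, 41). λ = (41 - 19)/(37 - 10) ≡ 22/27 mod 61. 27⁻¹ ≡ 52 (mod 61) since 27·52 = 1404 ≡ 1, so λ ≡ 46.
  x = λ² - 10 - 37 = 2116 - 47 ≡ 56; y = λ·(10 - 56) - 19 ≡ 0. → (56, 0)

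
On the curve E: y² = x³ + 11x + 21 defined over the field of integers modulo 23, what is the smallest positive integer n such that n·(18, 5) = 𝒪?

6

2P: tangent at (18, 5): λ = (3·18² + 11)/(2·5) ≡ 17/10. 10⁻¹ ≡ 7 (mod 23) since 10·7 = 70 ≡ 1, so λ ≡ 17·7 ≡ 4.
  x = λ² - 18 - 18 = 16 - 36 ≡ 3; y = λ·(18 - 3) - 5 ≡ 9. → (3, 9)
3P: (3, 9) + (18, 5). λ = (5 - 9)/(18 - 3) ≡ 19/15 mod 23. 15⁻¹ ≡ 20 (mod 23), so λ ≡ 12.
  x = λ² - 3 - 18 = 144 - 21 ≡ 8; y = λ·(3 - 8) - 9 ≡ 0. → (8, 0)
4P: (8, 0) + (18, 5). λ = (5 - 0)/(18 - 8) ≡ 5/10 mod 23. 10⁻¹ ≡ 7 (mod 23), so λ ≡ 12.
  x = λ² - 8 - 18 = 144 - 26 ≡ 3; y = λ·(8 - 3) - 0 ≡ 14. → (3, 14)
5P: (3, 14) + (18, 5). λ = (5 - 14)/(18 - 3) ≡ 14/15 mod 23. 15⁻¹ ≡ 20 (mod 23), so λ ≡ 4.
  x = λ² - 3 - 18 = 16 - 21 ≡ 18; y = λ·(3 - 18) - 14 ≡ 18. → (18, 18)
6P: (18, 18) + (18, 5): same x and y₁ ≡ -y₂, so the sum is 𝒪.
6P = 𝒪, so the order is 6.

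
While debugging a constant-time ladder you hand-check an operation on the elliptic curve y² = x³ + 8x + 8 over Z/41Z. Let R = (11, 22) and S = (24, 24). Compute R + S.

(15, 31)

(11, 22) + (24, 24). λ = (24 - 22)/(24 - 11) ≡ 2/13 mod 41. 13⁻¹ ≡ 19 (mod 41), so λ ≡ 38.
  x = λ² - 11 - 24 = 1444 - 35 ≡ 15; y = λ·(11 - 15) - 22 ≡ 31. → (15, 31)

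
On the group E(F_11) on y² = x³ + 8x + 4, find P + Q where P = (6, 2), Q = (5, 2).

(6, 2) + (5, 2). λ = (2 - 2)/(5 - 6) ≡ 0/10 mod 11. 10⁻¹ ≡ 10 (mod 11), so λ ≡ 0.
  x = λ² - 6 - 5 = 0 - 11 ≡ 0; y = λ·(6 - 0) - 2 ≡ 9. → (0, 9)

(0, 9)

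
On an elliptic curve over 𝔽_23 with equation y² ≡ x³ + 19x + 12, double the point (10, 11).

tangent at (10, 11): λ = (3·10² + 19)/(2·11) ≡ 20/22. 22⁻¹ ≡ 22 (mod 23), so λ ≡ 20·22 ≡ 3.
  x = λ² - 10 - 10 = 9 - 20 ≡ 12; y = λ·(10 - 12) - 11 ≡ 6. → (12, 6)

(12, 6)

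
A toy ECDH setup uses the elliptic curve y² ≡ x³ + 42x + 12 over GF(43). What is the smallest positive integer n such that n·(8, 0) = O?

2P: (8, 0) + (8, 0): same x and y₁ ≡ -y₂, so the sum is O.
2P = O, so the order is 2.

2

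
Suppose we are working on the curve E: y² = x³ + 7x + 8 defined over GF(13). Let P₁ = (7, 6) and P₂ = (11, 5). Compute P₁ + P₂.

(4, 3)

(7, 6) + (11, 5). λ = (5 - 6)/(11 - 7) ≡ 12/4 mod 13. 4⁻¹ ≡ 10 (mod 13), so λ ≡ 3.
  x = λ² - 7 - 11 = 9 - 18 ≡ 4; y = λ·(7 - 4) - 6 ≡ 3. → (4, 3)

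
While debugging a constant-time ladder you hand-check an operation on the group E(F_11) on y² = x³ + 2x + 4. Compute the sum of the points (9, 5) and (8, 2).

(9, 5) + (8, 2). λ = (2 - 5)/(8 - 9) ≡ 8/10 mod 11. 10⁻¹ ≡ 10 (mod 11), so λ ≡ 3.
  x = λ² - 9 - 8 = 9 - 17 ≡ 3; y = λ·(9 - 3) - 5 ≡ 2. → (3, 2)

(3, 2)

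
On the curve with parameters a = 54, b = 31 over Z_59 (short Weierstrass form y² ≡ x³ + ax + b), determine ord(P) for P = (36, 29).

7

2P: tangent at (36, 29): λ = (3·36² + 54)/(2·29) ≡ 48/58. 58⁻¹ ≡ 58 (mod 59) since 58·58 = 3364 ≡ 1, so λ ≡ 48·58 ≡ 11.
  x = λ² - 36 - 36 = 121 - 72 ≡ 49; y = λ·(36 - 49) - 29 ≡ 5. → (49, 5)
3P: (49, 5) + (36, 29). λ = (29 - 5)/(36 - 49) ≡ 24/46 mod 59. 46⁻¹ ≡ 9 (mod 59), so λ ≡ 39.
  x = λ² - 49 - 36 = 1521 - 85 ≡ 20; y = λ·(49 - 20) - 5 ≡ 5. → (20, 5)
4P: (20, 5) + (36, 29). λ = (29 - 5)/(36 - 20) ≡ 24/16 mod 59. 16⁻¹ ≡ 48 (mod 59), so λ ≡ 31.
  x = λ² - 20 - 36 = 961 - 56 ≡ 20; y = λ·(20 - 20) - 5 ≡ 54. → (20, 54)
5P: (20, 54) + (36, 29). λ = (29 - 54)/(36 - 20) ≡ 34/16 mod 59. 16⁻¹ ≡ 48 (mod 59), so λ ≡ 39.
  x = λ² - 20 - 36 = 1521 - 56 ≡ 49; y = λ·(20 - 49) - 54 ≡ 54. → (49, 54)
6P: (49, 54) + (36, 29). λ = (29 - 54)/(36 - 49) ≡ 34/46 mod 59. 46⁻¹ ≡ 9 (mod 59) since 46·9 = 414 ≡ 1, so λ ≡ 11.
  x = λ² - 49 - 36 = 121 - 85 ≡ 36; y = λ·(49 - 36) - 54 ≡ 30. → (36, 30)
7P: (36, 30) + (36, 29): same x and y₁ ≡ -y₂, so the sum is the point at infinity.
7P = the point at infinity, so the order is 7.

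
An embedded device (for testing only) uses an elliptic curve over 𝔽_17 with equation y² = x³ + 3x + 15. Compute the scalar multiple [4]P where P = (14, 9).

(11, 6)

Repeated addition: build up to 4P.
2P: tangent at (14, 9): λ = (3·14² + 3)/(2·9) ≡ 13/1. 1⁻¹ ≡ 1 (mod 17) since 1·1 = 1 ≡ 1, so λ ≡ 13·1 ≡ 13.
  x = λ² - 14 - 14 = 169 - 28 ≡ 5; y = λ·(14 - 5) - 9 ≡ 6. → (5, 6)
3P: (5, 6) + (14, 9). λ = (9 - 6)/(14 - 5) ≡ 3/9 mod 17. 9⁻¹ ≡ 2 (mod 17), so λ ≡ 6.
  x = λ² - 5 - 14 = 36 - 19 ≡ 0; y = λ·(5 - 0) - 6 ≡ 7. → (0, 7)
4P: (0, 7) + (14, 9). λ = (9 - 7)/(14 - 0) ≡ 2/14 mod 17. 14⁻¹ ≡ 11 (mod 17), so λ ≡ 5.
  x = λ² - 0 - 14 = 25 - 14 ≡ 11; y = λ·(0 - 11) - 7 ≡ 6. → (11, 6)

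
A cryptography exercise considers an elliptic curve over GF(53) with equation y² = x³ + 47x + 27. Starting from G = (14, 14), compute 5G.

(17, 42)

Repeated addition: build up to 5G.
2G: tangent at (14, 14): λ = (3·14² + 47)/(2·14) ≡ 52/28. 28⁻¹ ≡ 36 (mod 53) since 28·36 = 1008 ≡ 1, so λ ≡ 52·36 ≡ 17.
  x = λ² - 14 - 14 = 289 - 28 ≡ 49; y = λ·(14 - 49) - 14 ≡ 27. → (49, 27)
3G: (49, 27) + (14, 14). λ = (14 - 27)/(14 - 49) ≡ 40/18 mod 53. 18⁻¹ ≡ 3 (mod 53), so λ ≡ 14.
  x = λ² - 49 - 14 = 196 - 63 ≡ 27; y = λ·(49 - 27) - 27 ≡ 16. → (27, 16)
4G: (27, 16) + (14, 14). λ = (14 - 16)/(14 - 27) ≡ 51/40 mod 53. 40⁻¹ ≡ 4 (mod 53) since 40·4 = 160 ≡ 1, so λ ≡ 45.
  x = λ² - 27 - 14 = 2025 - 41 ≡ 23; y = λ·(27 - 23) - 16 ≡ 5. → (23, 5)
5G: (23, 5) + (14, 14). λ = (14 - 5)/(14 - 23) ≡ 9/44 mod 53. 44⁻¹ ≡ 47 (mod 53), so λ ≡ 52.
  x = λ² - 23 - 14 = 2704 - 37 ≡ 17; y = λ·(23 - 17) - 5 ≡ 42. → (17, 42)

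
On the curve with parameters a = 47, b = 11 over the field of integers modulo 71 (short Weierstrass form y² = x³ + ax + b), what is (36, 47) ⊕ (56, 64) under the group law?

(58, 55)

(36, 47) + (56, 64). λ = (64 - 47)/(56 - 36) ≡ 17/20 mod 71. 20⁻¹ ≡ 32 (mod 71), so λ ≡ 47.
  x = λ² - 36 - 56 = 2209 - 92 ≡ 58; y = λ·(36 - 58) - 47 ≡ 55. → (58, 55)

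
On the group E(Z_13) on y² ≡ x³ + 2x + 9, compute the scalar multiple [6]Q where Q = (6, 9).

(11, 6)

Repeated addition: build up to 6Q.
2Q: tangent at (6, 9): λ = (3·6² + 2)/(2·9) ≡ 6/5. 5⁻¹ ≡ 8 (mod 13), so λ ≡ 6·8 ≡ 9.
  x = λ² - 6 - 6 = 81 - 12 ≡ 4; y = λ·(6 - 4) - 9 ≡ 9. → (4, 9)
3Q: (4, 9) + (6, 9). λ = (9 - 9)/(6 - 4) ≡ 0/2 mod 13. 2⁻¹ ≡ 7 (mod 13), so λ ≡ 0.
  x = λ² - 4 - 6 = 0 - 10 ≡ 3; y = λ·(4 - 3) - 9 ≡ 4. → (3, 4)
4Q: (3, 4) + (6, 9). λ = (9 - 4)/(6 - 3) ≡ 5/3 mod 13. 3⁻¹ ≡ 9 (mod 13) since 3·9 = 27 ≡ 1, so λ ≡ 6.
  x = λ² - 3 - 6 = 36 - 9 ≡ 1; y = λ·(3 - 1) - 4 ≡ 8. → (1, 8)
5Q: (1, 8) + (6, 9). λ = (9 - 8)/(6 - 1) ≡ 1/5 mod 13. 5⁻¹ ≡ 8 (mod 13) since 5·8 = 40 ≡ 1, so λ ≡ 8.
  x = λ² - 1 - 6 = 64 - 7 ≡ 5; y = λ·(1 - 5) - 8 ≡ 12. → (5, 12)
6Q: (5, 12) + (6, 9). λ = (9 - 12)/(6 - 5) ≡ 10/1 mod 13. 1⁻¹ ≡ 1 (mod 13), so λ ≡ 10.
  x = λ² - 5 - 6 = 100 - 11 ≡ 11; y = λ·(5 - 11) - 12 ≡ 6. → (11, 6)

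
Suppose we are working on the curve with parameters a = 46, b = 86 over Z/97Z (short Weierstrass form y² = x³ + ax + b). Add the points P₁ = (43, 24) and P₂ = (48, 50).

(2, 34)

(43, 24) + (48, 50). λ = (50 - 24)/(48 - 43) ≡ 26/5 mod 97. 5⁻¹ ≡ 39 (mod 97), so λ ≡ 44.
  x = λ² - 43 - 48 = 1936 - 91 ≡ 2; y = λ·(43 - 2) - 24 ≡ 34. → (2, 34)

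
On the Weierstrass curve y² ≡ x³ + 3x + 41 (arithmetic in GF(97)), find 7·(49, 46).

Write P = (49, 46).
Repeated addition: build up to 7P.
2P: tangent at (49, 46): λ = (3·49² + 3)/(2·46) ≡ 28/92. 92⁻¹ ≡ 58 (mod 97), so λ ≡ 28·58 ≡ 72.
  x = λ² - 49 - 49 = 5184 - 98 ≡ 42; y = λ·(49 - 42) - 46 ≡ 70. → (42, 70)
3P: (42, 70) + (49, 46). λ = (46 - 70)/(49 - 42) ≡ 73/7 mod 97. 7⁻¹ ≡ 14 (mod 97), so λ ≡ 52.
  x = λ² - 42 - 49 = 2704 - 91 ≡ 91; y = λ·(42 - 91) - 70 ≡ 1. → (91, 1)
4P: (91, 1) + (49, 46). λ = (46 - 1)/(49 - 91) ≡ 45/55 mod 97. 55⁻¹ ≡ 30 (mod 97), so λ ≡ 89.
  x = λ² - 91 - 49 = 7921 - 140 ≡ 21; y = λ·(91 - 21) - 1 ≡ 21. → (21, 21)
5P: (21, 21) + (49, 46). λ = (46 - 21)/(49 - 21) ≡ 25/28 mod 97. 28⁻¹ ≡ 52 (mod 97), so λ ≡ 39.
  x = λ² - 21 - 49 = 1521 - 70 ≡ 93; y = λ·(21 - 93) - 21 ≡ 81. → (93, 81)
6P: (93, 81) + (49, 46). λ = (46 - 81)/(49 - 93) ≡ 62/53 mod 97. 53⁻¹ ≡ 11 (mod 97) since 53·11 = 583 ≡ 1, so λ ≡ 3.
  x = λ² - 93 - 49 = 9 - 142 ≡ 61; y = λ·(93 - 61) - 81 ≡ 15. → (61, 15)
7P: (61, 15) + (49, 46). λ = (46 - 15)/(49 - 61) ≡ 31/85 mod 97. 85⁻¹ ≡ 8 (mod 97), so λ ≡ 54.
  x = λ² - 61 - 49 = 2916 - 110 ≡ 90; y = λ·(61 - 90) - 15 ≡ 68. → (90, 68)

(90, 68)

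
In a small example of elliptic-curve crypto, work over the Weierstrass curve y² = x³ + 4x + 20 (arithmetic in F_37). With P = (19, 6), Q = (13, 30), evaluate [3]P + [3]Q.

First 3P:
Repeated addition: build up to 3P.
2P: tangent at (19, 6): λ = (3·19² + 4)/(2·6) ≡ 14/12. 12⁻¹ ≡ 34 (mod 37) since 12·34 = 408 ≡ 1, so λ ≡ 14·34 ≡ 32.
  x = λ² - 19 - 19 = 1024 - 38 ≡ 24; y = λ·(19 - 24) - 6 ≡ 19. → (24, 19)
3P: (24, 19) + (19, 6). λ = (6 - 19)/(19 - 24) ≡ 24/32 mod 37. 32⁻¹ ≡ 22 (mod 37), so λ ≡ 10.
  x = λ² - 24 - 19 = 100 - 43 ≡ 20; y = λ·(24 - 20) - 19 ≡ 21. → (20, 21)
3P = (20, 21).
Next 3Q:
Repeated addition: build up to 3Q.
2Q: tangent at (13, 30): λ = (3·13² + 4)/(2·30) ≡ 30/23. 23⁻¹ ≡ 29 (mod 37), so λ ≡ 30·29 ≡ 19.
  x = λ² - 13 - 13 = 361 - 26 ≡ 2; y = λ·(13 - 2) - 30 ≡ 31. → (2, 31)
3Q: (2, 31) + (13, 30). λ = (30 - 31)/(13 - 2) ≡ 36/11 mod 37. 11⁻¹ ≡ 27 (mod 37), so λ ≡ 10.
  x = λ² - 2 - 13 = 100 - 15 ≡ 11; y = λ·(2 - 11) - 31 ≡ 27. → (11, 27)
3Q = (11, 27).
Finally 3P + 3Q:
(20, 21) + (11, 27). λ = (27 - 21)/(11 - 20) ≡ 6/28 mod 37. 28⁻¹ ≡ 4 (mod 37) since 28·4 = 112 ≡ 1, so λ ≡ 24.
  x = λ² - 20 - 11 = 576 - 31 ≡ 27; y = λ·(20 - 27) - 21 ≡ 33. → (27, 33)

(27, 33)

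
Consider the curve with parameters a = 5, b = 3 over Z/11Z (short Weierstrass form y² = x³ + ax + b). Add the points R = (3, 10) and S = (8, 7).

(3, 10) + (8, 7). λ = (7 - 10)/(8 - 3) ≡ 8/5 mod 11. 5⁻¹ ≡ 9 (mod 11), so λ ≡ 6.
  x = λ² - 3 - 8 = 36 - 11 ≡ 3; y = λ·(3 - 3) - 10 ≡ 1. → (3, 1)

(3, 1)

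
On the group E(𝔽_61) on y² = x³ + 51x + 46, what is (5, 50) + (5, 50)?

(47, 2)

tangent at (5, 50): λ = (3·5² + 51)/(2·50) ≡ 4/39. 39⁻¹ ≡ 36 (mod 61), so λ ≡ 4·36 ≡ 22.
  x = λ² - 5 - 5 = 484 - 10 ≡ 47; y = λ·(5 - 47) - 50 ≡ 2. → (47, 2)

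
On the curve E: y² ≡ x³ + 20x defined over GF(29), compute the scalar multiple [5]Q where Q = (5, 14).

(0, 0)

Repeated addition: build up to 5Q.
2Q: tangent at (5, 14): λ = (3·5² + 20)/(2·14) ≡ 8/28. 28⁻¹ ≡ 28 (mod 29) since 28·28 = 784 ≡ 1, so λ ≡ 8·28 ≡ 21.
  x = λ² - 5 - 5 = 441 - 10 ≡ 25; y = λ·(5 - 25) - 14 ≡ 1. → (25, 1)
3Q: (25, 1) + (5, 14). λ = (14 - 1)/(5 - 25) ≡ 13/9 mod 29. 9⁻¹ ≡ 13 (mod 29) since 9·13 = 117 ≡ 1, so λ ≡ 24.
  x = λ² - 25 - 5 = 576 - 30 ≡ 24; y = λ·(25 - 24) - 1 ≡ 23. → (24, 23)
4Q: (24, 23) + (5, 14). λ = (14 - 23)/(5 - 24) ≡ 20/10 mod 29. 10⁻¹ ≡ 3 (mod 29) since 10·3 = 30 ≡ 1, so λ ≡ 2.
  x = λ² - 24 - 5 = 4 - 29 ≡ 4; y = λ·(24 - 4) - 23 ≡ 17. → (4, 17)
5Q: (4, 17) + (5, 14). λ = (14 - 17)/(5 - 4) ≡ 26/1 mod 29. 1⁻¹ ≡ 1 (mod 29), so λ ≡ 26.
  x = λ² - 4 - 5 = 676 - 9 ≡ 0; y = λ·(4 - 0) - 17 ≡ 0. → (0, 0)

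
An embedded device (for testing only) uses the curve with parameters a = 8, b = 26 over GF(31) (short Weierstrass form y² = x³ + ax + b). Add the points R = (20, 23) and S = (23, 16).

(21, 0)

(20, 23) + (23, 16). λ = (16 - 23)/(23 - 20) ≡ 24/3 mod 31. 3⁻¹ ≡ 21 (mod 31), so λ ≡ 8.
  x = λ² - 20 - 23 = 64 - 43 ≡ 21; y = λ·(20 - 21) - 23 ≡ 0. → (21, 0)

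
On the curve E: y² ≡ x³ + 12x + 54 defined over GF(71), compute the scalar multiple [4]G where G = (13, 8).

Repeated addition: build up to 4G.
2G: tangent at (13, 8): λ = (3·13² + 12)/(2·8) ≡ 22/16. 16⁻¹ ≡ 40 (mod 71) since 16·40 = 640 ≡ 1, so λ ≡ 22·40 ≡ 28.
  x = λ² - 13 - 13 = 784 - 26 ≡ 48; y = λ·(13 - 48) - 8 ≡ 6. → (48, 6)
3G: (48, 6) + (13, 8). λ = (8 - 6)/(13 - 48) ≡ 2/36 mod 71. 36⁻¹ ≡ 2 (mod 71), so λ ≡ 4.
  x = λ² - 48 - 13 = 16 - 61 ≡ 26; y = λ·(48 - 26) - 6 ≡ 11. → (26, 11)
4G: (26, 11) + (13, 8). λ = (8 - 11)/(13 - 26) ≡ 68/58 mod 71. 58⁻¹ ≡ 60 (mod 71) since 58·60 = 3480 ≡ 1, so λ ≡ 33.
  x = λ² - 26 - 13 = 1089 - 39 ≡ 56; y = λ·(26 - 56) - 11 ≡ 64. → (56, 64)

(56, 64)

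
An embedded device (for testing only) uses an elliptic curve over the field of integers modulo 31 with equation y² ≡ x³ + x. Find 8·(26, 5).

(1, 8)

Write Q = (26, 5).
Repeated addition: build up to 8Q.
2Q: tangent at (26, 5): λ = (3·26² + 1)/(2·5) ≡ 14/10. 10⁻¹ ≡ 28 (mod 31) since 10·28 = 280 ≡ 1, so λ ≡ 14·28 ≡ 20.
  x = λ² - 26 - 26 = 400 - 52 ≡ 7; y = λ·(26 - 7) - 5 ≡ 3. → (7, 3)
3Q: (7, 3) + (26, 5). λ = (5 - 3)/(26 - 7) ≡ 2/19 mod 31. 19⁻¹ ≡ 18 (mod 31), so λ ≡ 5.
  x = λ² - 7 - 26 = 25 - 33 ≡ 23; y = λ·(7 - 23) - 3 ≡ 10. → (23, 10)
4Q: (23, 10) + (26, 5). λ = (5 - 10)/(26 - 23) ≡ 26/3 mod 31. 3⁻¹ ≡ 21 (mod 31), so λ ≡ 19.
  x = λ² - 23 - 26 = 361 - 49 ≡ 2; y = λ·(23 - 2) - 10 ≡ 17. → (2, 17)
5Q: (2, 17) + (26, 5). λ = (5 - 17)/(26 - 2) ≡ 19/24 mod 31. 24⁻¹ ≡ 22 (mod 31), so λ ≡ 15.
  x = λ² - 2 - 26 = 225 - 28 ≡ 11; y = λ·(2 - 11) - 17 ≡ 3. → (11, 3)
6Q: (11, 3) + (26, 5). λ = (5 - 3)/(26 - 11) ≡ 2/15 mod 31. 15⁻¹ ≡ 29 (mod 31), so λ ≡ 27.
  x = λ² - 11 - 26 = 729 - 37 ≡ 10; y = λ·(11 - 10) - 3 ≡ 24. → (10, 24)
7Q: (10, 24) + (26, 5). λ = (5 - 24)/(26 - 10) ≡ 12/16 mod 31. 16⁻¹ ≡ 2 (mod 31) since 16·2 = 32 ≡ 1, so λ ≡ 24.
  x = λ² - 10 - 26 = 576 - 36 ≡ 13; y = λ·(10 - 13) - 24 ≡ 28. → (13, 28)
8Q: (13, 28) + (26, 5). λ = (5 - 28)/(26 - 13) ≡ 8/13 mod 31. 13⁻¹ ≡ 12 (mod 31) since 13·12 = 156 ≡ 1, so λ ≡ 3.
  x = λ² - 13 - 26 = 9 - 39 ≡ 1; y = λ·(13 - 1) - 28 ≡ 8. → (1, 8)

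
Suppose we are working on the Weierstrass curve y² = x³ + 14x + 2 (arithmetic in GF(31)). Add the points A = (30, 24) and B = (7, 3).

(13, 5)

(30, 24) + (7, 3). λ = (3 - 24)/(7 - 30) ≡ 10/8 mod 31. 8⁻¹ ≡ 4 (mod 31) since 8·4 = 32 ≡ 1, so λ ≡ 9.
  x = λ² - 30 - 7 = 81 - 37 ≡ 13; y = λ·(30 - 13) - 24 ≡ 5. → (13, 5)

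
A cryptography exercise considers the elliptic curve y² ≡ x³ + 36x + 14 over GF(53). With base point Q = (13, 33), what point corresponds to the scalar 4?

(22, 18)

Double-and-add on 4 = (100)₂. Start with Q = (13, 33) for the leading 1-bit.
double: tangent at (13, 33): λ = (3·13² + 36)/(2·33) ≡ 13/13. 13⁻¹ ≡ 49 (mod 53) since 13·49 = 637 ≡ 1, so λ ≡ 13·49 ≡ 1.
  x = λ² - 13 - 13 = 1 - 26 ≡ 28; y = λ·(13 - 28) - 33 ≡ 5. → (28, 5)
double: tangent at (28, 5): λ = (3·28² + 36)/(2·5) ≡ 3/10. 10⁻¹ ≡ 16 (mod 53), so λ ≡ 3·16 ≡ 48.
  x = λ² - 28 - 28 = 2304 - 56 ≡ 22; y = λ·(28 - 22) - 5 ≡ 18. → (22, 18)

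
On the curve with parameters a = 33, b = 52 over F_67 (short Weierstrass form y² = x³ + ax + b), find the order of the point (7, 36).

5

2P: tangent at (7, 36): λ = (3·7² + 33)/(2·36) ≡ 46/5. 5⁻¹ ≡ 27 (mod 67) since 5·27 = 135 ≡ 1, so λ ≡ 46·27 ≡ 36.
  x = λ² - 7 - 7 = 1296 - 14 ≡ 9; y = λ·(7 - 9) - 36 ≡ 26. → (9, 26)
3P: (9, 26) + (7, 36). λ = (36 - 26)/(7 - 9) ≡ 10/65 mod 67. 65⁻¹ ≡ 33 (mod 67), so λ ≡ 62.
  x = λ² - 9 - 7 = 3844 - 16 ≡ 9; y = λ·(9 - 9) - 26 ≡ 41. → (9, 41)
4P: (9, 41) + (7, 36). λ = (36 - 41)/(7 - 9) ≡ 62/65 mod 67. 65⁻¹ ≡ 33 (mod 67), so λ ≡ 36.
  x = λ² - 9 - 7 = 1296 - 16 ≡ 7; y = λ·(9 - 7) - 41 ≡ 31. → (7, 31)
5P: (7, 31) + (7, 36): same x and y₁ ≡ -y₂, so the sum is O.
5P = O, so the order is 5.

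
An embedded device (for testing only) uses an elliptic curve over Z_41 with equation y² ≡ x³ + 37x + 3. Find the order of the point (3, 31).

12

2P: tangent at (3, 31): λ = (3·3² + 37)/(2·31) ≡ 23/21. 21⁻¹ ≡ 2 (mod 41), so λ ≡ 23·2 ≡ 5.
  x = λ² - 3 - 3 = 25 - 6 ≡ 19; y = λ·(3 - 19) - 31 ≡ 12. → (19, 12)
3P: (19, 12) + (3, 31). λ = (31 - 12)/(3 - 19) ≡ 19/25 mod 41. 25⁻¹ ≡ 23 (mod 41), so λ ≡ 27.
  x = λ² - 19 - 3 = 729 - 22 ≡ 10; y = λ·(19 - 10) - 12 ≡ 26. → (10, 26)
4P: (10, 26) + (3, 31). λ = (31 - 26)/(3 - 10) ≡ 5/34 mod 41. 34⁻¹ ≡ 35 (mod 41), so λ ≡ 11.
  x = λ² - 10 - 3 = 121 - 13 ≡ 26; y = λ·(10 - 26) - 26 ≡ 3. → (26, 3)
5P: (26, 3) + (3, 31). λ = (31 - 3)/(3 - 26) ≡ 28/18 mod 41. 18⁻¹ ≡ 16 (mod 41), so λ ≡ 38.
  x = λ² - 26 - 3 = 1444 - 29 ≡ 21; y = λ·(26 - 21) - 3 ≡ 23. → (21, 23)
6P: (21, 23) + (3, 31). λ = (31 - 23)/(3 - 21) ≡ 8/23 mod 41. 23⁻¹ ≡ 25 (mod 41) since 23·25 = 575 ≡ 1, so λ ≡ 36.
  x = λ² - 21 - 3 = 1296 - 24 ≡ 1; y = λ·(21 - 1) - 23 ≡ 0. → (1, 0)
7P: (1, 0) + (3, 31). λ = (31 - 0)/(3 - 1) ≡ 31/2 mod 41. 2⁻¹ ≡ 21 (mod 41), so λ ≡ 36.
  x = λ² - 1 - 3 = 1296 - 4 ≡ 21; y = λ·(1 - 21) - 0 ≡ 18. → (21, 18)
8P: (21, 18) + (3, 31). λ = (31 - 18)/(3 - 21) ≡ 13/23 mod 41. 23⁻¹ ≡ 25 (mod 41) since 23·25 = 575 ≡ 1, so λ ≡ 38.
  x = λ² - 21 - 3 = 1444 - 24 ≡ 26; y = λ·(21 - 26) - 18 ≡ 38. → (26, 38)
9P: (26, 38) + (3, 31). λ = (31 - 38)/(3 - 26) ≡ 34/18 mod 41. 18⁻¹ ≡ 16 (mod 41) since 18·16 = 288 ≡ 1, so λ ≡ 11.
  x = λ² - 26 - 3 = 121 - 29 ≡ 10; y = λ·(26 - 10) - 38 ≡ 15. → (10, 15)
10P: (10, 15) + (3, 31). λ = (31 - 15)/(3 - 10) ≡ 16/34 mod 41. 34⁻¹ ≡ 35 (mod 41) since 34·35 = 1190 ≡ 1, so λ ≡ 27.
  x = λ² - 10 - 3 = 729 - 13 ≡ 19; y = λ·(10 - 19) - 15 ≡ 29. → (19, 29)
11P: (19, 29) + (3, 31). λ = (31 - 29)/(3 - 19) ≡ 2/25 mod 41. 25⁻¹ ≡ 23 (mod 41), so λ ≡ 5.
  x = λ² - 19 - 3 = 25 - 22 ≡ 3; y = λ·(19 - 3) - 29 ≡ 10. → (3, 10)
12P: (3, 10) + (3, 31): same x and y₁ ≡ -y₂, so the sum is O.
12P = O, so the order is 12.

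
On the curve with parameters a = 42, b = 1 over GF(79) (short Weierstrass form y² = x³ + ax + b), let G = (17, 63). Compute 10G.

Double-and-add on 10 = (1010)₂. Start with G = (17, 63) for the leading 1-bit.
double: tangent at (17, 63): λ = (3·17² + 42)/(2·63) ≡ 40/47. 47⁻¹ ≡ 37 (mod 79), so λ ≡ 40·37 ≡ 58.
  x = λ² - 17 - 17 = 3364 - 34 ≡ 12; y = λ·(17 - 12) - 63 ≡ 69. → (12, 69)
double: tangent at (12, 69): λ = (3·12² + 42)/(2·69) ≡ 0/59. 59⁻¹ ≡ 75 (mod 79) since 59·75 = 4425 ≡ 1, so λ ≡ 0·75 ≡ 0.
  x = λ² - 12 - 12 = 0 - 24 ≡ 55; y = λ·(12 - 55) - 69 ≡ 10. → (55, 10)
add G: (55, 10) + (17, 63). λ = (63 - 10)/(17 - 55) ≡ 53/41 mod 79. 41⁻¹ ≡ 27 (mod 79) since 41·27 = 1107 ≡ 1, so λ ≡ 9.
  x = λ² - 55 - 17 = 81 - 72 ≡ 9; y = λ·(55 - 9) - 10 ≡ 9. → (9, 9)
double: tangent at (9, 9): λ = (3·9² + 42)/(2·9) ≡ 48/18. 18⁻¹ ≡ 22 (mod 79), so λ ≡ 48·22 ≡ 29.
  x = λ² - 9 - 9 = 841 - 18 ≡ 33; y = λ·(9 - 33) - 9 ≡ 6. → (33, 6)

(33, 6)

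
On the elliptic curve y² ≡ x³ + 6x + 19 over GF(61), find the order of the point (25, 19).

12

2P: tangent at (25, 19): λ = (3·25² + 6)/(2·19) ≡ 51/38. 38⁻¹ ≡ 53 (mod 61), so λ ≡ 51·53 ≡ 19.
  x = λ² - 25 - 25 = 361 - 50 ≡ 6; y = λ·(25 - 6) - 19 ≡ 37. → (6, 37)
3P: (6, 37) + (25, 19). λ = (19 - 37)/(25 - 6) ≡ 43/19 mod 61. 19⁻¹ ≡ 45 (mod 61), so λ ≡ 44.
  x = λ² - 6 - 25 = 1936 - 31 ≡ 14; y = λ·(6 - 14) - 37 ≡ 38. → (14, 38)
4P: (14, 38) + (25, 19). λ = (19 - 38)/(25 - 14) ≡ 42/11 mod 61. 11⁻¹ ≡ 50 (mod 61), so λ ≡ 26.
  x = λ² - 14 - 25 = 676 - 39 ≡ 27; y = λ·(14 - 27) - 38 ≡ 51. → (27, 51)
5P: (27, 51) + (25, 19). λ = (19 - 51)/(25 - 27) ≡ 29/59 mod 61. 59⁻¹ ≡ 30 (mod 61), so λ ≡ 16.
  x = λ² - 27 - 25 = 256 - 52 ≡ 21; y = λ·(27 - 21) - 51 ≡ 45. → (21, 45)
6P: (21, 45) + (25, 19). λ = (19 - 45)/(25 - 21) ≡ 35/4 mod 61. 4⁻¹ ≡ 46 (mod 61), so λ ≡ 24.
  x = λ² - 21 - 25 = 576 - 46 ≡ 42; y = λ·(21 - 42) - 45 ≡ 0. → (42, 0)
7P: (42, 0) + (25, 19). λ = (19 - 0)/(25 - 42) ≡ 19/44 mod 61. 44⁻¹ ≡ 43 (mod 61) since 44·43 = 1892 ≡ 1, so λ ≡ 24.
  x = λ² - 42 - 25 = 576 - 67 ≡ 21; y = λ·(42 - 21) - 0 ≡ 16. → (21, 16)
8P: (21, 16) + (25, 19). λ = (19 - 16)/(25 - 21) ≡ 3/4 mod 61. 4⁻¹ ≡ 46 (mod 61), so λ ≡ 16.
  x = λ² - 21 - 25 = 256 - 46 ≡ 27; y = λ·(21 - 27) - 16 ≡ 10. → (27, 10)
9P: (27, 10) + (25, 19). λ = (19 - 10)/(25 - 27) ≡ 9/59 mod 61. 59⁻¹ ≡ 30 (mod 61), so λ ≡ 26.
  x = λ² - 27 - 25 = 676 - 52 ≡ 14; y = λ·(27 - 14) - 10 ≡ 23. → (14, 23)
10P: (14, 23) + (25, 19). λ = (19 - 23)/(25 - 14) ≡ 57/11 mod 61. 11⁻¹ ≡ 50 (mod 61) since 11·50 = 550 ≡ 1, so λ ≡ 44.
  x = λ² - 14 - 25 = 1936 - 39 ≡ 6; y = λ·(14 - 6) - 23 ≡ 24. → (6, 24)
11P: (6, 24) + (25, 19). λ = (19 - 24)/(25 - 6) ≡ 56/19 mod 61. 19⁻¹ ≡ 45 (mod 61) since 19·45 = 855 ≡ 1, so λ ≡ 19.
  x = λ² - 6 - 25 = 361 - 31 ≡ 25; y = λ·(6 - 25) - 24 ≡ 42. → (25, 42)
12P: (25, 42) + (25, 19): same x and y₁ ≡ -y₂, so the sum is O.
12P = O, so the order is 12.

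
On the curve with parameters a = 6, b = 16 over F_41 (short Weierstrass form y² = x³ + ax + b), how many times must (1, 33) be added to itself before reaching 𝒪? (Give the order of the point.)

7

2P: tangent at (1, 33): λ = (3·1² + 6)/(2·33) ≡ 9/25. 25⁻¹ ≡ 23 (mod 41), so λ ≡ 9·23 ≡ 2.
  x = λ² - 1 - 1 = 4 - 2 ≡ 2; y = λ·(1 - 2) - 33 ≡ 6. → (2, 6)
3P: (2, 6) + (1, 33). λ = (33 - 6)/(1 - 2) ≡ 27/40 mod 41. 40⁻¹ ≡ 40 (mod 41), so λ ≡ 14.
  x = λ² - 2 - 1 = 196 - 3 ≡ 29; y = λ·(2 - 29) - 6 ≡ 26. → (29, 26)
4P: (29, 26) + (1, 33). λ = (33 - 26)/(1 - 29) ≡ 7/13 mod 41. 13⁻¹ ≡ 19 (mod 41), so λ ≡ 10.
  x = λ² - 29 - 1 = 100 - 30 ≡ 29; y = λ·(29 - 29) - 26 ≡ 15. → (29, 15)
5P: (29, 15) + (1, 33). λ = (33 - 15)/(1 - 29) ≡ 18/13 mod 41. 13⁻¹ ≡ 19 (mod 41), so λ ≡ 14.
  x = λ² - 29 - 1 = 196 - 30 ≡ 2; y = λ·(29 - 2) - 15 ≡ 35. → (2, 35)
6P: (2, 35) + (1, 33). λ = (33 - 35)/(1 - 2) ≡ 39/40 mod 41. 40⁻¹ ≡ 40 (mod 41), so λ ≡ 2.
  x = λ² - 2 - 1 = 4 - 3 ≡ 1; y = λ·(2 - 1) - 35 ≡ 8. → (1, 8)
7P: (1, 8) + (1, 33): same x and y₁ ≡ -y₂, so the sum is 𝒪.
7P = 𝒪, so the order is 7.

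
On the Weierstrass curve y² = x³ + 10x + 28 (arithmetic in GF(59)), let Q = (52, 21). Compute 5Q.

Double-and-add on 5 = (101)₂. Start with Q = (52, 21) for the leading 1-bit.
double: tangent at (52, 21): λ = (3·52² + 10)/(2·21) ≡ 39/42. 42⁻¹ ≡ 52 (mod 59), so λ ≡ 39·52 ≡ 22.
  x = λ² - 52 - 52 = 484 - 104 ≡ 26; y = λ·(52 - 26) - 21 ≡ 20. → (26, 20)
double: tangent at (26, 20): λ = (3·26² + 10)/(2·20) ≡ 32/40. 40⁻¹ ≡ 31 (mod 59) since 40·31 = 1240 ≡ 1, so λ ≡ 32·31 ≡ 48.
  x = λ² - 26 - 26 = 2304 - 52 ≡ 10; y = λ·(26 - 10) - 20 ≡ 40. → (10, 40)
add Q: (10, 40) + (52, 21). λ = (21 - 40)/(52 - 10) ≡ 40/42 mod 59. 42⁻¹ ≡ 52 (mod 59) since 42·52 = 2184 ≡ 1, so λ ≡ 15.
  x = λ² - 10 - 52 = 225 - 62 ≡ 45; y = λ·(10 - 45) - 40 ≡ 25. → (45, 25)

(45, 25)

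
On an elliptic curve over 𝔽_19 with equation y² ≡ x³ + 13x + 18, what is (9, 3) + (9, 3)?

(8, 8)

tangent at (9, 3): λ = (3·9² + 13)/(2·3) ≡ 9/6. 6⁻¹ ≡ 16 (mod 19) since 6·16 = 96 ≡ 1, so λ ≡ 9·16 ≡ 11.
  x = λ² - 9 - 9 = 121 - 18 ≡ 8; y = λ·(9 - 8) - 3 ≡ 8. → (8, 8)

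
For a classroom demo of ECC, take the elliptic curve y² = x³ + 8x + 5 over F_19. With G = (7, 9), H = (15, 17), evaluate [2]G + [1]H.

(15, 2)

First 2G:
Repeated addition: build up to 2G.
2G: tangent at (7, 9): λ = (3·7² + 8)/(2·9) ≡ 3/18. 18⁻¹ ≡ 18 (mod 19), so λ ≡ 3·18 ≡ 16.
  x = λ² - 7 - 7 = 256 - 14 ≡ 14; y = λ·(7 - 14) - 9 ≡ 12. → (14, 12)
2G = (14, 12).
Finally 2G + H:
(14, 12) + (15, 17). λ = (17 - 12)/(15 - 14) ≡ 5/1 mod 19. 1⁻¹ ≡ 1 (mod 19) since 1·1 = 1 ≡ 1, so λ ≡ 5.
  x = λ² - 14 - 15 = 25 - 29 ≡ 15; y = λ·(14 - 15) - 12 ≡ 2. → (15, 2)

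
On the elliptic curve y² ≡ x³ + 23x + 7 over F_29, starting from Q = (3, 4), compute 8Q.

(6, 10)

Repeated addition: build up to 8Q.
2Q: tangent at (3, 4): λ = (3·3² + 23)/(2·4) ≡ 21/8. 8⁻¹ ≡ 11 (mod 29), so λ ≡ 21·11 ≡ 28.
  x = λ² - 3 - 3 = 784 - 6 ≡ 24; y = λ·(3 - 24) - 4 ≡ 17. → (24, 17)
3Q: (24, 17) + (3, 4). λ = (4 - 17)/(3 - 24) ≡ 16/8 mod 29. 8⁻¹ ≡ 11 (mod 29) since 8·11 = 88 ≡ 1, so λ ≡ 2.
  x = λ² - 24 - 3 = 4 - 27 ≡ 6; y = λ·(24 - 6) - 17 ≡ 19. → (6, 19)
4Q: (6, 19) + (3, 4). λ = (4 - 19)/(3 - 6) ≡ 14/26 mod 29. 26⁻¹ ≡ 19 (mod 29), so λ ≡ 5.
  x = λ² - 6 - 3 = 25 - 9 ≡ 16; y = λ·(6 - 16) - 19 ≡ 18. → (16, 18)
5Q: (16, 18) + (3, 4). λ = (4 - 18)/(3 - 16) ≡ 15/16 mod 29. 16⁻¹ ≡ 20 (mod 29), so λ ≡ 10.
  x = λ² - 16 - 3 = 100 - 19 ≡ 23; y = λ·(16 - 23) - 18 ≡ 28. → (23, 28)
6Q: (23, 28) + (3, 4). λ = (4 - 28)/(3 - 23) ≡ 5/9 mod 29. 9⁻¹ ≡ 13 (mod 29), so λ ≡ 7.
  x = λ² - 23 - 3 = 49 - 26 ≡ 23; y = λ·(23 - 23) - 28 ≡ 1. → (23, 1)
7Q: (23, 1) + (3, 4). λ = (4 - 1)/(3 - 23) ≡ 3/9 mod 29. 9⁻¹ ≡ 13 (mod 29) since 9·13 = 117 ≡ 1, so λ ≡ 10.
  x = λ² - 23 - 3 = 100 - 26 ≡ 16; y = λ·(23 - 16) - 1 ≡ 11. → (16, 11)
8Q: (16, 11) + (3, 4). λ = (4 - 11)/(3 - 16) ≡ 22/16 mod 29. 16⁻¹ ≡ 20 (mod 29), so λ ≡ 5.
  x = λ² - 16 - 3 = 25 - 19 ≡ 6; y = λ·(16 - 6) - 11 ≡ 10. → (6, 10)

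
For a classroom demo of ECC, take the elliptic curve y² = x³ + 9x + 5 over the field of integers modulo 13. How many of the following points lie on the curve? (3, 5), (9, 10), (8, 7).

1

(3, 5): 5² ≡ 12, rhs ≡ 7 → off.
(9, 10): 10² ≡ 9, rhs ≡ 9 → on.
(8, 7): 7² ≡ 10, rhs ≡ 4 → off.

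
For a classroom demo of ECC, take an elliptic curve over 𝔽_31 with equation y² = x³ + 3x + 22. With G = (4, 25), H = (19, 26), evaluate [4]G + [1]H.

(4, 25)

First 4G:
Repeated addition: build up to 4G.
2G: tangent at (4, 25): λ = (3·4² + 3)/(2·25) ≡ 20/19. 19⁻¹ ≡ 18 (mod 31), so λ ≡ 20·18 ≡ 19.
  x = λ² - 4 - 4 = 361 - 8 ≡ 12; y = λ·(4 - 12) - 25 ≡ 9. → (12, 9)
3G: (12, 9) + (4, 25). λ = (25 - 9)/(4 - 12) ≡ 16/23 mod 31. 23⁻¹ ≡ 27 (mod 31), so λ ≡ 29.
  x = λ² - 12 - 4 = 841 - 16 ≡ 19; y = λ·(12 - 19) - 9 ≡ 5. → (19, 5)
4G: (19, 5) + (4, 25). λ = (25 - 5)/(4 - 19) ≡ 20/16 mod 31. 16⁻¹ ≡ 2 (mod 31), so λ ≡ 9.
  x = λ² - 19 - 4 = 81 - 23 ≡ 27; y = λ·(19 - 27) - 5 ≡ 16. → (27, 16)
4G = (27, 16).
Finally 4G + H:
(27, 16) + (19, 26). λ = (26 - 16)/(19 - 27) ≡ 10/23 mod 31. 23⁻¹ ≡ 27 (mod 31) since 23·27 = 621 ≡ 1, so λ ≡ 22.
  x = λ² - 27 - 19 = 484 - 46 ≡ 4; y = λ·(27 - 4) - 16 ≡ 25. → (4, 25)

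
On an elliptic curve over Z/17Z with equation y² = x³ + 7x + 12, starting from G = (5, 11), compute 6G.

Repeated addition: build up to 6G.
2G: tangent at (5, 11): λ = (3·5² + 7)/(2·11) ≡ 14/5. 5⁻¹ ≡ 7 (mod 17) since 5·7 = 35 ≡ 1, so λ ≡ 14·7 ≡ 13.
  x = λ² - 5 - 5 = 169 - 10 ≡ 6; y = λ·(5 - 6) - 11 ≡ 10. → (6, 10)
3G: (6, 10) + (5, 11). λ = (11 - 10)/(5 - 6) ≡ 1/16 mod 17. 16⁻¹ ≡ 16 (mod 17), so λ ≡ 16.
  x = λ² - 6 - 5 = 256 - 11 ≡ 7; y = λ·(6 - 7) - 10 ≡ 8. → (7, 8)
4G: (7, 8) + (5, 11). λ = (11 - 8)/(5 - 7) ≡ 3/15 mod 17. 15⁻¹ ≡ 8 (mod 17), so λ ≡ 7.
  x = λ² - 7 - 5 = 49 - 12 ≡ 3; y = λ·(7 - 3) - 8 ≡ 3. → (3, 3)
5G: (3, 3) + (5, 11). λ = (11 - 3)/(5 - 3) ≡ 8/2 mod 17. 2⁻¹ ≡ 9 (mod 17), so λ ≡ 4.
  x = λ² - 3 - 5 = 16 - 8 ≡ 8; y = λ·(3 - 8) - 3 ≡ 11. → (8, 11)
6G: (8, 11) + (5, 11). λ = (11 - 11)/(5 - 8) ≡ 0/14 mod 17. 14⁻¹ ≡ 11 (mod 17) since 14·11 = 154 ≡ 1, so λ ≡ 0.
  x = λ² - 8 - 5 = 0 - 13 ≡ 4; y = λ·(8 - 4) - 11 ≡ 6. → (4, 6)

(4, 6)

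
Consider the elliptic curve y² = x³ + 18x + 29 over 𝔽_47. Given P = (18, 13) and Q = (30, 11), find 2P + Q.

(31, 43)

First 2P:
Repeated addition: build up to 2P.
2P: tangent at (18, 13): λ = (3·18² + 18)/(2·13) ≡ 3/26. 26⁻¹ ≡ 38 (mod 47) since 26·38 = 988 ≡ 1, so λ ≡ 3·38 ≡ 20.
  x = λ² - 18 - 18 = 400 - 36 ≡ 35; y = λ·(18 - 35) - 13 ≡ 23. → (35, 23)
2P = (35, 23).
Finally 2P + Q:
(35, 23) + (30, 11). λ = (11 - 23)/(30 - 35) ≡ 35/42 mod 47. 42⁻¹ ≡ 28 (mod 47) since 42·28 = 1176 ≡ 1, so λ ≡ 40.
  x = λ² - 35 - 30 = 1600 - 65 ≡ 31; y = λ·(35 - 31) - 23 ≡ 43. → (31, 43)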